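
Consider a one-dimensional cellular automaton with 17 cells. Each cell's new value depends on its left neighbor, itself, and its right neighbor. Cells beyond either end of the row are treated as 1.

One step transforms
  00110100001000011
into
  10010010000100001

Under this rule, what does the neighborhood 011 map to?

0

At position 2 the neighborhood is 011; the next row has 0 there.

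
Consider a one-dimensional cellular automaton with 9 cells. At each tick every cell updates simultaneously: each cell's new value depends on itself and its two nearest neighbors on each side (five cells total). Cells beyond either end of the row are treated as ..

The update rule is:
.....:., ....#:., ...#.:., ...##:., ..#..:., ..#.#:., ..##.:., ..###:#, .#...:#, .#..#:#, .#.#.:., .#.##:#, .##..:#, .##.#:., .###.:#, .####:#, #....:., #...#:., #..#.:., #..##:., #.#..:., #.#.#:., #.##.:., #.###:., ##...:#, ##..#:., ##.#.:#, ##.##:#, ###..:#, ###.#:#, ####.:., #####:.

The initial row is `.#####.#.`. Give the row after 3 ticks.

.##..##.#
..#....#.
...#....#

...#....#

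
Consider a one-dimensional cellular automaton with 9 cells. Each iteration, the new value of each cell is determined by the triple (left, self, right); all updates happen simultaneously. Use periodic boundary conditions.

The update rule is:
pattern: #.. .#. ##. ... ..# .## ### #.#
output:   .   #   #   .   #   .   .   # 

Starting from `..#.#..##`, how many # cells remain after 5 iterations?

4

iteration 1: .####.#.#
iteration 2: #...#####
iteration 3: #..#.....
iteration 4: #.##....#
iteration 5: ##.#...#.
count of #: 4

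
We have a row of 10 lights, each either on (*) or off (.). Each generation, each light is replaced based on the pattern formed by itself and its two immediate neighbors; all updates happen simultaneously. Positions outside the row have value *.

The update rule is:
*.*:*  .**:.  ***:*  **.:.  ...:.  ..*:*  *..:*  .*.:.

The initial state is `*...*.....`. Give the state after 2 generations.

generation 1: .*.*.*...*
generation 2: *.*.*.*.*.

*.*.*.*.*.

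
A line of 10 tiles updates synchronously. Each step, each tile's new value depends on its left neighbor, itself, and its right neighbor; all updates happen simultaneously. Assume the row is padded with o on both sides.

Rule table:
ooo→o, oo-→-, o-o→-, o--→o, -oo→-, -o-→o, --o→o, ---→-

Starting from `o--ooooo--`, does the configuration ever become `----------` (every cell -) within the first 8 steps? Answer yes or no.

no

step 1: -oo-ooo-oo
step 2: -----o---o
step 3: o---ooo-o-
step 4: -o-o-o--o-
step 5: -o-o-oooo-
step 6: -o-o--oo--
step 7: -o-ooo--oo
step 8: -o--o-oo-o
step 8 is -o--o-oo-o, still not uniform -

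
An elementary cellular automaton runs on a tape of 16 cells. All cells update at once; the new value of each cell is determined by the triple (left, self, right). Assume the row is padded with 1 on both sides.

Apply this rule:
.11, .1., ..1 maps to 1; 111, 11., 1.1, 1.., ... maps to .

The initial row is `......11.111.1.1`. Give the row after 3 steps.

...11..11..11..1

.....11..1...1.1
....11..11..11.1
...11..11..11..1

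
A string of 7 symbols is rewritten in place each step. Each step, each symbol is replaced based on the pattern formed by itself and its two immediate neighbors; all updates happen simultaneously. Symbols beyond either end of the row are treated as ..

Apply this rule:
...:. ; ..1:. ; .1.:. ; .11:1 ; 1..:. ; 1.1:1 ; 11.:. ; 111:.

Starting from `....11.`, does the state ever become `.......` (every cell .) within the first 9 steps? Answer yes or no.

yes

step 1: ....1..
step 2: .......
all cells are . at step 2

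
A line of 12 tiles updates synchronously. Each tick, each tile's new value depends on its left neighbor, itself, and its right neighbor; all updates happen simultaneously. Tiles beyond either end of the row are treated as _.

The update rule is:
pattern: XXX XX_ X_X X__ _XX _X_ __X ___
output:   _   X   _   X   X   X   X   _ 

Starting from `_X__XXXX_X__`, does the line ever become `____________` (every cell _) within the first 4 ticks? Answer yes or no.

no

XXXXX__X_XX_
X___XXXX_XXX
XX_XX__X_X_X
XX_XXXXX_X_X
tick 4 is XX_XXXXX_X_X, still not uniform _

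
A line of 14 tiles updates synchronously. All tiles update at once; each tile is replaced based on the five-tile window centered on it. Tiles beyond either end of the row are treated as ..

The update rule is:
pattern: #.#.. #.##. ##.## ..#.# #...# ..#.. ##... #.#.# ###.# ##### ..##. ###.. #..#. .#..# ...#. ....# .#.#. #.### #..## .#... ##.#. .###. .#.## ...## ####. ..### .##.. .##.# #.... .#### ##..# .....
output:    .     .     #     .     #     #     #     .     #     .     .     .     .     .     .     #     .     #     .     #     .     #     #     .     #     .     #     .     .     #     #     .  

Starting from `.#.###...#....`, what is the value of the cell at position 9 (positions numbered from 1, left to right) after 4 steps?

.

step 1: ..###.##.##...
step 2: #..###..#.##..
step 3: #...#.#..#.##.
step 4: ###.......#.##
position 9 holds .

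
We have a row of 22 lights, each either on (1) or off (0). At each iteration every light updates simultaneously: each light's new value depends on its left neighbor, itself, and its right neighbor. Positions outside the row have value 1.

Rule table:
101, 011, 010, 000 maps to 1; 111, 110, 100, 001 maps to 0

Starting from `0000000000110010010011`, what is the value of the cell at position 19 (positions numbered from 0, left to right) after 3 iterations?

iteration 1: 0111111110100010010010
iteration 2: 1100000001101010010011
iteration 3: 0001111101011110010010
position 19 holds 0

0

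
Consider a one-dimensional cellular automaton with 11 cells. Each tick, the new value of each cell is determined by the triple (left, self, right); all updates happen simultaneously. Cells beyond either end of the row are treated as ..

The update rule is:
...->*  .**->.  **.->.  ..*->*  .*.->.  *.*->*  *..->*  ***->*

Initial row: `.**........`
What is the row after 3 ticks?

*..*.****.*

*..********
.**.******.
*..*.****.*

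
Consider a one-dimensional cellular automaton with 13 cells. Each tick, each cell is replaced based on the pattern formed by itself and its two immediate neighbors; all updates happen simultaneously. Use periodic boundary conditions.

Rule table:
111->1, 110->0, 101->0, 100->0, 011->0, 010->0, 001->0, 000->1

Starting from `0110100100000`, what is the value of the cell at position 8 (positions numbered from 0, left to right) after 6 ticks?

0

tick 1: 0000000001111
tick 2: 0111111100110
tick 3: 0011111000000
tick 4: 1001110011111
tick 5: 0000100001111
tick 6: 0110001100110
position 8 holds 0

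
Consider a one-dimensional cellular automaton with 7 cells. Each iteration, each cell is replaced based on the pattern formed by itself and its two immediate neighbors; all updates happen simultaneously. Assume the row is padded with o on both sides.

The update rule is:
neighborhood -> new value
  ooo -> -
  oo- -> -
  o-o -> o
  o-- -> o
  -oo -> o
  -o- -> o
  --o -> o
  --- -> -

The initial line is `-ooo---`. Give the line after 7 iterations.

oo-o--o

iteration 1: oo--o-o
iteration 2: --ooooo
iteration 3: ooo----
iteration 4: ---o--o
iteration 5: o-ooooo
iteration 6: -oo----
iteration 7: oo-o--o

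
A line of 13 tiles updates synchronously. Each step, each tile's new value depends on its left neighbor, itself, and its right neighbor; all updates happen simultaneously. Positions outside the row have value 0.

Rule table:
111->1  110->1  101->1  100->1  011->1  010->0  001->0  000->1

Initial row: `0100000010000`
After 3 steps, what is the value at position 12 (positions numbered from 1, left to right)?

0011111001111
1011111101111
0111111111111
position 12 holds 1

1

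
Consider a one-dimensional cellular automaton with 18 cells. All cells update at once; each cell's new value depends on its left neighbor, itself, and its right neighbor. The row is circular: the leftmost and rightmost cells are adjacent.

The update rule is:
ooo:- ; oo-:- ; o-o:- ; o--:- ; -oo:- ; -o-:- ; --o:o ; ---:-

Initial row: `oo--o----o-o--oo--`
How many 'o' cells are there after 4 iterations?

iteration 1: ---o----o----o---o
iteration 2: --o----o----o---o-
iteration 3: -o----o----o---o--
iteration 4: o----o----o---o---
count of o: 4

4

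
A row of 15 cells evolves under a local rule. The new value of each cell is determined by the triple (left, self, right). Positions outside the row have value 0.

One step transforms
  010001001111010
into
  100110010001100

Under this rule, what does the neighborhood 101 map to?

At position 12 the neighborhood is 101; the next row has 1 there.

1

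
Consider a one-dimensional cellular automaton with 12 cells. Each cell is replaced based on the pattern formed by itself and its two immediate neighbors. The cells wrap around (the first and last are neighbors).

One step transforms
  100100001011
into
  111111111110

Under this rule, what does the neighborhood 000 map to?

At position 5 the neighborhood is 000; the next row has 1 there.

1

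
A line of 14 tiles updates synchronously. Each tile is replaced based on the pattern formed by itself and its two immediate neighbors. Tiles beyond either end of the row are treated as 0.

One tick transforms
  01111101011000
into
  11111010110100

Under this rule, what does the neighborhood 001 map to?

At position 0 the neighborhood is 001; the next row has 1 there.

1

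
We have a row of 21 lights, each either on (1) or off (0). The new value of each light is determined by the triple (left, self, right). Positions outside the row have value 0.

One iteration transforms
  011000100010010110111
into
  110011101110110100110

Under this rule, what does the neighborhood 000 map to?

1

At position 4 the neighborhood is 000; the next row has 1 there.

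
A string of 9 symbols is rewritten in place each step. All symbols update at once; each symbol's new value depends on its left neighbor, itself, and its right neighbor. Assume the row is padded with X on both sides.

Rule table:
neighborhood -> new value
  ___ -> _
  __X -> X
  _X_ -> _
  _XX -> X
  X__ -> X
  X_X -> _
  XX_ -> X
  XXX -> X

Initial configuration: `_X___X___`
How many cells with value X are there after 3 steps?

5

__X_X_X_X
XX______X
XXX____XX
count of X: 5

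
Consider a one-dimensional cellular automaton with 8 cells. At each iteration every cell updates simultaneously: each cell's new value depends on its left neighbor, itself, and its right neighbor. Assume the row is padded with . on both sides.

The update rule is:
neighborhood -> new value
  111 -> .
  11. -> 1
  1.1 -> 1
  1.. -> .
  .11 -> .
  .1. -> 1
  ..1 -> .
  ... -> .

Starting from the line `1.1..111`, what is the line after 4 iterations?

..1....1

iteration 1: 111....1
iteration 2: ..1....1
iteration 3: ..1....1  (fixed point — unchanged through iteration 4)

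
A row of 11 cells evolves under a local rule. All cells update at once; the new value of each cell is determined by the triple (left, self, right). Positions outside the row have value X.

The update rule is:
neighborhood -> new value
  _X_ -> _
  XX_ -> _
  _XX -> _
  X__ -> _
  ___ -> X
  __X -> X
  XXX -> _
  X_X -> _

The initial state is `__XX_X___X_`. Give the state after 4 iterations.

_X_____XX__
___XXXX___X
_XX_____XX_
____XXXX___

____XXXX___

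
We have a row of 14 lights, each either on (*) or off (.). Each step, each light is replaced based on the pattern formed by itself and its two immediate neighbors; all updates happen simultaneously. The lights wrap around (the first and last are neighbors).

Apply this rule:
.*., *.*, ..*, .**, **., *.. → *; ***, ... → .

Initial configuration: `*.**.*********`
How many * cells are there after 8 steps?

******........
*....**......*
**..****....**
.****..**..**.
**..**********
.****.........
**..**........
*******......*
count of *: 8

8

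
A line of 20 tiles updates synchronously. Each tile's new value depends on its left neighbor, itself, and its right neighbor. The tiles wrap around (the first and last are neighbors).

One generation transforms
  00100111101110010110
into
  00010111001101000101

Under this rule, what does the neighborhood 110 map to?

At position 8 the neighborhood is 110; the next row has 0 there.

0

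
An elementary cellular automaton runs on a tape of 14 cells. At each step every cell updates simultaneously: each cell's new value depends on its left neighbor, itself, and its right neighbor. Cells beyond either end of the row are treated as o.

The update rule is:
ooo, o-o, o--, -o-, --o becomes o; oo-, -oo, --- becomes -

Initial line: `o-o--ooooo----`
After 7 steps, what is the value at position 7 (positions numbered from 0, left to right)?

-

-oooo-ooo-o--o
o-oo-o-o-oooo-
-o--ooooo-oo-o
oooo-ooo-o--o-
ooo-o-o-oooooo
oo-ooooo-ooooo
o-o-ooo-o-oooo
position 7 holds -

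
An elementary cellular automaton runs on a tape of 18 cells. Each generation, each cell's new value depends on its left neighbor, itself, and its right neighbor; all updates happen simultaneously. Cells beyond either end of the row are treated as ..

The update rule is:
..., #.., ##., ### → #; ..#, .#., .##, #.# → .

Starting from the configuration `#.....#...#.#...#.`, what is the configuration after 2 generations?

.####..##....##..#
..####..####..##..

..####..####..##..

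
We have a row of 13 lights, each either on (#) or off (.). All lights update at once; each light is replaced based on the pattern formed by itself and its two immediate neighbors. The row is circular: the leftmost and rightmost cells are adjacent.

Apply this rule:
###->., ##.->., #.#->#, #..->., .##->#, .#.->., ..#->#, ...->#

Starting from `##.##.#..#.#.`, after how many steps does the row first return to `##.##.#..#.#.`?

13

#.##.#..#.#.#
.##.#..#.#.##
##.#..#.#.##.
#.#..#.#.##.#
.#..#.#.##.##
#..#.#.##.##.
..#.#.##.##.#
.#.#.##.##.#.
#.#.##.##.#..
.#.##.##.#..#
#.##.##.#..#.
.##.##.#..#.#
##.##.#..#.#.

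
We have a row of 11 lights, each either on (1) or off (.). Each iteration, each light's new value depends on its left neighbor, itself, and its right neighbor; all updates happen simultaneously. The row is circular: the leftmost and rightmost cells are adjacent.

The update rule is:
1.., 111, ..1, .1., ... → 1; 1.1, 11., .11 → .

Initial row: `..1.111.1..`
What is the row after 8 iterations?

1...111...1

iteration 1: 111..1..111
iteration 2: 11.11111.11
iteration 3: 1...111...1
iteration 4: .111.1.111.
iteration 5: 1.1..1..1.1
iteration 6: ..1111111..
iteration 7: 11.11111.11  (repeats iteration 2; period 5)
iteration 8: 1...111...1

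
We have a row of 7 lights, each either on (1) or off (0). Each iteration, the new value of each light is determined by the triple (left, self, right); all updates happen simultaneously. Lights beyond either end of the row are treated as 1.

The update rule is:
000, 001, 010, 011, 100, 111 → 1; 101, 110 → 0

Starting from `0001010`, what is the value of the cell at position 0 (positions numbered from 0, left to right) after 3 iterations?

1111010
1110010
1101110
position 0 holds 1

1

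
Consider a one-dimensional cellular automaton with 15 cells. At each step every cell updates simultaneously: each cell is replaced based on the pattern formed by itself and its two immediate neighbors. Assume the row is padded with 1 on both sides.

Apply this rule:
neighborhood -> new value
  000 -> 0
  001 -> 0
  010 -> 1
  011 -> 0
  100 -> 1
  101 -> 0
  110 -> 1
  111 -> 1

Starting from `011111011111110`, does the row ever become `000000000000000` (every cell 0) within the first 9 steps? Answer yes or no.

no

step 1: 001111001111110
step 2: 100111100111110
step 3: 110011110011110
step 4: 111001111001110
step 5: 111100111100110
step 6: 111110011110010
step 7: 111111001111010
step 8: 111111100111010
step 9: 111111110011010
step 9 is 111111110011010, still not uniform 0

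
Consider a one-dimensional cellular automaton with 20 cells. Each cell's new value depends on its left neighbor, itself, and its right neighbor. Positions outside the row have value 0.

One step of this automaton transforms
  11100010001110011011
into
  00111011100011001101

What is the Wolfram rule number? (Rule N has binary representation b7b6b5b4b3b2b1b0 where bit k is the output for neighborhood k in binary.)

position 1: 111 → 0  (bit 7 = 0)
position 2: 110 → 1  (bit 6 = 1)
position 17: 101 → 1  (bit 5 = 1)
position 3: 100 → 1  (bit 4 = 1)
position 0: 011 → 0  (bit 3 = 0)
position 6: 010 → 1  (bit 2 = 1)
position 5: 001 → 0  (bit 1 = 0)
position 4: 000 → 1  (bit 0 = 1)
bits b7..b0 = 01110101 = 117

117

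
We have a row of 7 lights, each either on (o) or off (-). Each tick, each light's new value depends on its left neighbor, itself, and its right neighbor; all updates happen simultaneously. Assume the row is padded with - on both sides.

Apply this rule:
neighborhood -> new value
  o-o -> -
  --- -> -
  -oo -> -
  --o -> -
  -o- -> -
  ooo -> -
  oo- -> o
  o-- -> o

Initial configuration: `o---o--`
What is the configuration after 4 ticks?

tick 1: -o---o-
tick 2: --o---o
tick 3: ---o---
tick 4: ----o--

----o--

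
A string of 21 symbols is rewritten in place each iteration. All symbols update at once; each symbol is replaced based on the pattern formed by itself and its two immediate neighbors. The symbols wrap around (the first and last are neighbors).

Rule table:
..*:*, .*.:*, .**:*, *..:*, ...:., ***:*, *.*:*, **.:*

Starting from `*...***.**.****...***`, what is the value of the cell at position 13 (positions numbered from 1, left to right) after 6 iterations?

**.*************.****
*********************
*********************  (fixed point — unchanged through iteration 6)
position 13 holds *

*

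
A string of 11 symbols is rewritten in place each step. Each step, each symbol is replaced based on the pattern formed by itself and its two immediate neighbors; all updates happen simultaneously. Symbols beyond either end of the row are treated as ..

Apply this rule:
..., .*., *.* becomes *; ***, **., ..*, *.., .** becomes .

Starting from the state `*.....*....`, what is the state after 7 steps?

*.***....**

*.***.*.***
**...***...
...*.....**
**.*.***...
..***....**
*.....**...
*.***....**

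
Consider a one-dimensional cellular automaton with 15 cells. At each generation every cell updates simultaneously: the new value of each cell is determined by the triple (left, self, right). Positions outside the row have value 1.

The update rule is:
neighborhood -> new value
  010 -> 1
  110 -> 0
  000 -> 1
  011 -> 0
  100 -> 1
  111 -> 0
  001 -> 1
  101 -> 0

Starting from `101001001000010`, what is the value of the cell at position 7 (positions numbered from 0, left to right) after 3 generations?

1

generation 1: 001111111111110
generation 2: 110000000000000
generation 3: 001111111111111
position 7 holds 1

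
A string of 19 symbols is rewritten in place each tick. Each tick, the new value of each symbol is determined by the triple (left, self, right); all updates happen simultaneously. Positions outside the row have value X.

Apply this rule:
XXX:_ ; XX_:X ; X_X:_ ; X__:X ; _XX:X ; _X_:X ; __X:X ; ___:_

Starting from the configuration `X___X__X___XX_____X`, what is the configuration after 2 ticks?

_X_X____X_X__XX_XX_

XX_XXXXXX_XXXX___XX
_X_X____X_X__XX_XX_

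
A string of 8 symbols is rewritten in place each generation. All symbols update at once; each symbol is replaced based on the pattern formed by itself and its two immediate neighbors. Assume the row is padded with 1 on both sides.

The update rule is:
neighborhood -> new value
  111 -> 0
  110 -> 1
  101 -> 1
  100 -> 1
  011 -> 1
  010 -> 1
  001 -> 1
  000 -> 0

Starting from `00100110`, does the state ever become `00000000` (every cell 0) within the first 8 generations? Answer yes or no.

yes

11111111
00000000
all cells are 0 at generation 2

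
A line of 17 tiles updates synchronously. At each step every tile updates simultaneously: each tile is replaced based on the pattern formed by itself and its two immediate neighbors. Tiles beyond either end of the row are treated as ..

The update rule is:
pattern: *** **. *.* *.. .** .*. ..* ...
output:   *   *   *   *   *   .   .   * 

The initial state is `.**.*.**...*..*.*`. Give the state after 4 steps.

.***.*****..*..*.
.**********..*..*
.***********..*..
.************..**

.************..**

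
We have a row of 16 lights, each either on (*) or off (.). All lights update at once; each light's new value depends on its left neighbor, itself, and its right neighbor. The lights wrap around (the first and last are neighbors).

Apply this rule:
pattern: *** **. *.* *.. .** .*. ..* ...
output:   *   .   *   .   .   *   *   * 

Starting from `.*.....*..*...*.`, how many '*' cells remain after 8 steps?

11

step 1: **.*****.**.***.
step 2: ..*.***.*..*.*.*
step 3: .***.*.**.******
step 4: *.*.***..*.****.
step 5: ****.*..***.**.*
step 6: ***.**.*.*.*..*.
step 7: .*.*..******.***
step 8: ****.*.****.*.*.
count of *: 11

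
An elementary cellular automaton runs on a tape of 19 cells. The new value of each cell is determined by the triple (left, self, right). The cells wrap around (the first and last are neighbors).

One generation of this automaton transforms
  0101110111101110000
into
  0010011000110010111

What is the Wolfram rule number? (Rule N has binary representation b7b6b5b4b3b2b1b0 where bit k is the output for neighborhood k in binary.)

97

position 4: 111 → 0  (bit 7 = 0)
position 5: 110 → 1  (bit 6 = 1)
position 2: 101 → 1  (bit 5 = 1)
position 15: 100 → 0  (bit 4 = 0)
position 3: 011 → 0  (bit 3 = 0)
position 1: 010 → 0  (bit 2 = 0)
position 0: 001 → 0  (bit 1 = 0)
position 16: 000 → 1  (bit 0 = 1)
bits b7..b0 = 01100001 = 97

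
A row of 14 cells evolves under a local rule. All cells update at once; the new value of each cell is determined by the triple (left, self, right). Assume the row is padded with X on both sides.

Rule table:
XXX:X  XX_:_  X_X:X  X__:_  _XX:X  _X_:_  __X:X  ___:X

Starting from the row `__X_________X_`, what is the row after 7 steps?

_X__XXXXXXXX_X
X__XXXXXXXX_XX
__XXXXXXXX_XXX
_XXXXXXXX_XXXX
XXXXXXXX_XXXXX
XXXXXXX_XXXXXX
XXXXXX_XXXXXXX

XXXXXX_XXXXXXX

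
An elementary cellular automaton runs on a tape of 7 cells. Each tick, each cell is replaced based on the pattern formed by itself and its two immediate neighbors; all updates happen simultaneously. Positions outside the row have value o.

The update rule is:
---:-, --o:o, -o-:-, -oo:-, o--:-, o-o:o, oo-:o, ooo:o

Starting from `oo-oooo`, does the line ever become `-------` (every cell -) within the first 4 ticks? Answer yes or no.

tick 1: ooo-ooo
tick 2: oooo-oo
tick 3: ooooo-o
tick 4: oooooo-
tick 4 is oooooo-, still not uniform -

no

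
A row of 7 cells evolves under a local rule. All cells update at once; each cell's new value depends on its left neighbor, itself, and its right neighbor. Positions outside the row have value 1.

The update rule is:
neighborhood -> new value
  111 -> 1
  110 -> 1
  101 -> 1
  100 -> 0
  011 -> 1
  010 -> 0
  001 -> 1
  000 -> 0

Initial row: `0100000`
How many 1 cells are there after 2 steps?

3

1000001
1000011
count of 1: 3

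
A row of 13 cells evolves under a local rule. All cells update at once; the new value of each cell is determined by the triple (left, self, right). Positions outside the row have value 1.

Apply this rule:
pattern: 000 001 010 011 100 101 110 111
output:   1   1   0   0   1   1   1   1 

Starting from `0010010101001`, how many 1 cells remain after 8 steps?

step 1: 1101101010110
step 2: 1110110101011
step 3: 1111011010101
step 4: 1111101101010
step 5: 1111110110101
step 6: 1111111011010
step 7: 1111111101101
step 8: 1111111110110
count of 1: 11

11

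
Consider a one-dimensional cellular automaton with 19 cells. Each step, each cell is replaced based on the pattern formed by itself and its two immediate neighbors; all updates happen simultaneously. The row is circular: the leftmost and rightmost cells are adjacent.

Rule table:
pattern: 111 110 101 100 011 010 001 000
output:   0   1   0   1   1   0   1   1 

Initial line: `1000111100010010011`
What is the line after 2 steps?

step 1: 1111100111101101110
step 2: 1000111100101101010

1000111100101101010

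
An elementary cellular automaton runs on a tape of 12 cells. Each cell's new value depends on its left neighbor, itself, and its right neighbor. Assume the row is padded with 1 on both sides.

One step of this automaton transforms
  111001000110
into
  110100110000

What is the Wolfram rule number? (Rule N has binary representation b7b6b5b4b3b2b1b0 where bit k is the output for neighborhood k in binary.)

145

position 0: 111 → 1  (bit 7 = 1)
position 2: 110 → 0  (bit 6 = 0)
position 11: 101 → 0  (bit 5 = 0)
position 3: 100 → 1  (bit 4 = 1)
position 9: 011 → 0  (bit 3 = 0)
position 5: 010 → 0  (bit 2 = 0)
position 4: 001 → 0  (bit 1 = 0)
position 7: 000 → 1  (bit 0 = 1)
bits b7..b0 = 10010001 = 145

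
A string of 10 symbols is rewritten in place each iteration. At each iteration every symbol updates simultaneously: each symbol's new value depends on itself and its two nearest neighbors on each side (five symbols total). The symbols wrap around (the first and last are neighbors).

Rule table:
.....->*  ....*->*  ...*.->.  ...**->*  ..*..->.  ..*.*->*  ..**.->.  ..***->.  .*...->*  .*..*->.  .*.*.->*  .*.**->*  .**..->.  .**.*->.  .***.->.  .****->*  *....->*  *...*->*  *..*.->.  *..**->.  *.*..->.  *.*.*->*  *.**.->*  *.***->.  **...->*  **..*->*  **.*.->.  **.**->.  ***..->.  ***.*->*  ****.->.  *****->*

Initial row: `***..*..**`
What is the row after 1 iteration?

*..*.....*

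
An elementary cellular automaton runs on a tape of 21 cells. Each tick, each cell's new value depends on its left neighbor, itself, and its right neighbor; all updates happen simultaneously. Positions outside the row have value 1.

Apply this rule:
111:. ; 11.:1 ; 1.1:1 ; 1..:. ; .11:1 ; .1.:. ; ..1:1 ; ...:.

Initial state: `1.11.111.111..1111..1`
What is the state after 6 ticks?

tick 1: 111111.111.1.11..1.11
tick 2: .....111.11.111.1.11.
tick 3: ....11.111111.11.1111
tick 4: ...11111....111111...
tick 5: ..11...1...11....1..1
tick 6: .111..1...111...1..11

.111..1...111...1..11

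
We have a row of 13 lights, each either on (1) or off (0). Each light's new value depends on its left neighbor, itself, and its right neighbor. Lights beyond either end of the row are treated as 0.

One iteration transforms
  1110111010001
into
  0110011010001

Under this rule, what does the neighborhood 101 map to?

0

At position 3 the neighborhood is 101; the next row has 0 there.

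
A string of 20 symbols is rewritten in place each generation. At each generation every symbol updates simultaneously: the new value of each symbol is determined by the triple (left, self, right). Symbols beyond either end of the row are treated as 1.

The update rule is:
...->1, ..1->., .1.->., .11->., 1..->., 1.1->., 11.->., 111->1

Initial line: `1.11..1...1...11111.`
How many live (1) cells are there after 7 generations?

7

........1...1..111..
.111111...1.....1...
..1111..1...111...1.
...11.....1..1..1...
.1....111.........1.
...11..1..1111111...
.1.........11111..1.
count of 1: 7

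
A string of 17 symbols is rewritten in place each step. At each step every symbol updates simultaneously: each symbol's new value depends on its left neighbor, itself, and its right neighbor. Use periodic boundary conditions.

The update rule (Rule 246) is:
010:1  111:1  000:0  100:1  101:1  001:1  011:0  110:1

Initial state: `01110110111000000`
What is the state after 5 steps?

10111011011100000
11011101101110001
11101110110111010
01110111011011111
10111011101101111

10111011101101111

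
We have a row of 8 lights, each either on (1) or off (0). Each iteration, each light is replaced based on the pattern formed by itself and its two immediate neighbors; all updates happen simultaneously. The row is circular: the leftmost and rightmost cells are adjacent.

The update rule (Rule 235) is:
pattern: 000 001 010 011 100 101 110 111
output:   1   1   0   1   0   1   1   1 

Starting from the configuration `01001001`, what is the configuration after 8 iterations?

01001001

10010010
00100101
01001010
10010100
00101001
01010010
10100100
01001001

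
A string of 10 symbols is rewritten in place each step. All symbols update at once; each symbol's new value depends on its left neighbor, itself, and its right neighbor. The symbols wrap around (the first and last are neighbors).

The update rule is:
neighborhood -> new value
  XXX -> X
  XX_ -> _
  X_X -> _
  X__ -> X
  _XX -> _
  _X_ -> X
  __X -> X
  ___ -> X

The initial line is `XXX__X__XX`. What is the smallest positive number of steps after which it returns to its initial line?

XX_XXXXX_X
X___XXX___
XXXX_X_XXX
XXX__X__XX

4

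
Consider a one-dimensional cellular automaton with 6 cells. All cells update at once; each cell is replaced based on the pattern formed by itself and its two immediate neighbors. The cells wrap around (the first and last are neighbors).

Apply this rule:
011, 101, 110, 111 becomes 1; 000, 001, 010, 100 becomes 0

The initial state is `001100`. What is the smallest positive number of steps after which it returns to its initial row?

step 1: 001100

1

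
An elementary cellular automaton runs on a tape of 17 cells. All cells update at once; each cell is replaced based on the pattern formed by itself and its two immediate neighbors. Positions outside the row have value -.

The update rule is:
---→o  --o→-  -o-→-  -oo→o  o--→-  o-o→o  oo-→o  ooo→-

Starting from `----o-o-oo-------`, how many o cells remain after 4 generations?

8

ooo--o-ooo-oooooo
o-o---oo-ooo----o
-o--o-oooo-o-oo--
-----oo--oo-ooo-o
count of o: 8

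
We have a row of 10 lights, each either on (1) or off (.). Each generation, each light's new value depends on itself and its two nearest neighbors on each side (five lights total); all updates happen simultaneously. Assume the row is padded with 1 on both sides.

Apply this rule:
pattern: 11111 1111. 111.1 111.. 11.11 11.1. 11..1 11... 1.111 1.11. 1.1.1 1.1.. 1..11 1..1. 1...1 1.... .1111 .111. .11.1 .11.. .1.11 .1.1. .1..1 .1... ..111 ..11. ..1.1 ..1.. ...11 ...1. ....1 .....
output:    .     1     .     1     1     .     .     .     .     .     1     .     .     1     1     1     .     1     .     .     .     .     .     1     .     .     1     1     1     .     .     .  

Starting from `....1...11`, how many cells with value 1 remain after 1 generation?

5

.1..1111..
count of 1: 5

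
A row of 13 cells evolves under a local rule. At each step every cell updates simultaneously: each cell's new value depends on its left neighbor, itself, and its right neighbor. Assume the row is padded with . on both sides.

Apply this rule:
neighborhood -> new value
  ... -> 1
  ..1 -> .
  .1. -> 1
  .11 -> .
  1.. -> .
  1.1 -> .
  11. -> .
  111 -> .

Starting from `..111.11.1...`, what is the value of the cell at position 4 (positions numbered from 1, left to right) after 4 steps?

1........1.11
1.111111.1...
1........1.11  (repeats step 1; period 2)
step 4: 1.111111.1...
position 4 holds 1

1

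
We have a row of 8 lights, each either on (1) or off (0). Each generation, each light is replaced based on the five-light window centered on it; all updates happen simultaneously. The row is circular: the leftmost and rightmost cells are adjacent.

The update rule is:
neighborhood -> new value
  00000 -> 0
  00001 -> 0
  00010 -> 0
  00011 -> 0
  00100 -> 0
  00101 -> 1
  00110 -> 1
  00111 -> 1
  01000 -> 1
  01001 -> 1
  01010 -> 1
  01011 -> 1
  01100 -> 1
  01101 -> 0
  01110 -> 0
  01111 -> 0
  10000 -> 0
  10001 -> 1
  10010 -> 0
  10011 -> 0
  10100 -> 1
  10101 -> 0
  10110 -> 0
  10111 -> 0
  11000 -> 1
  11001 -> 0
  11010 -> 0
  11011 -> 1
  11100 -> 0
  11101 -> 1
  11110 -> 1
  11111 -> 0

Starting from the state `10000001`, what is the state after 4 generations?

01001000

generation 1: 11000001
generation 2: 00100001
generation 3: 10010000
generation 4: 01001000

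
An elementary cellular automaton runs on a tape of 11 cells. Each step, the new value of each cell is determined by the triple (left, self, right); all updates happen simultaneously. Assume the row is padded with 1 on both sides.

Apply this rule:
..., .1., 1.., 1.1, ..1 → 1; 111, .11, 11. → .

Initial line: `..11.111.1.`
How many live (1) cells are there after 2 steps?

6

11..1...111
..111111...
count of 1: 6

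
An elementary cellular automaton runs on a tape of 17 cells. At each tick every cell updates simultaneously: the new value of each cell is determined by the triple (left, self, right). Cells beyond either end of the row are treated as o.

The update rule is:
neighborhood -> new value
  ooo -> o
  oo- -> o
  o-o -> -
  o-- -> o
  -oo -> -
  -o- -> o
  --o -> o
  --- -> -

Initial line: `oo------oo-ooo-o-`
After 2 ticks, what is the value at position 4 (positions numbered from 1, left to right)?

o

tick 1: ooo----o-o--oo-o-
tick 2: oooo--oo-ooo-o-o-
position 4 holds o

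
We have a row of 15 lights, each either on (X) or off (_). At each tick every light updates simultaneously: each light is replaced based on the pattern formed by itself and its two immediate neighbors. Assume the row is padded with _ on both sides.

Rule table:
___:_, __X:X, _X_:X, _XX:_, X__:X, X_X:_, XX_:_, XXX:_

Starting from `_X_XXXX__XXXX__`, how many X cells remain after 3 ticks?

10

XX_____XX____X_
__X___X__X__XXX
_XXX_XXXXXXX___
count of X: 10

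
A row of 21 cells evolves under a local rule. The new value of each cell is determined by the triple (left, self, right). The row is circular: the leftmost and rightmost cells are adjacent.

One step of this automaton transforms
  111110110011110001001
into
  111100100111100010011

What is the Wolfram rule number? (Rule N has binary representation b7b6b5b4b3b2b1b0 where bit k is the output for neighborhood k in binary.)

138

position 0: 111 → 1  (bit 7 = 1)
position 4: 110 → 0  (bit 6 = 0)
position 5: 101 → 0  (bit 5 = 0)
position 8: 100 → 0  (bit 4 = 0)
position 6: 011 → 1  (bit 3 = 1)
position 17: 010 → 0  (bit 2 = 0)
position 9: 001 → 1  (bit 1 = 1)
position 15: 000 → 0  (bit 0 = 0)
bits b7..b0 = 10001010 = 138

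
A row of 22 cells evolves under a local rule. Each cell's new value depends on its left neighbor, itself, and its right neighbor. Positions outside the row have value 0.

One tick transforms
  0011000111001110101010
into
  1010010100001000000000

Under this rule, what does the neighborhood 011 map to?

At position 2 the neighborhood is 011; the next row has 1 there.

1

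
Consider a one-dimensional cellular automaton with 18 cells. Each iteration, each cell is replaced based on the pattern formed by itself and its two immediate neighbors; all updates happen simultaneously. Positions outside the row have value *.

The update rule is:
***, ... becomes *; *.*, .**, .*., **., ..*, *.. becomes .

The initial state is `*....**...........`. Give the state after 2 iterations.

.....**..*******..

..**....*********.
.....**..*******..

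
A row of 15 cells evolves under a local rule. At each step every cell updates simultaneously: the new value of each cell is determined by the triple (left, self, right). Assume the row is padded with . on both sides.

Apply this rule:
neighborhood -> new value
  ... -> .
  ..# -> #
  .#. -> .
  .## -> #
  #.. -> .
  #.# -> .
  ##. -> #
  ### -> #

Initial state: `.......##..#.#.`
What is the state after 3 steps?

....#####......

step 1: ......###.#....
step 2: .....####......
step 3: ....#####......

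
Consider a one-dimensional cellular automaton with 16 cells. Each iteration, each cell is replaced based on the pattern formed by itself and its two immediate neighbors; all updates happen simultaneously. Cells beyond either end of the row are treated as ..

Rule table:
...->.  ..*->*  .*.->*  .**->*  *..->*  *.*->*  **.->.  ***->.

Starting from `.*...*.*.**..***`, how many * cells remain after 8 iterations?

iteration 1: ***.******.***..
iteration 2: *..**.....**..*.
iteration 3: ****.*...**.****
iteration 4: *...***.**.**...
iteration 5: **.**..**.**.*..
iteration 6: *.**.***.**.***.
iteration 7: ***.**..**.**..*
iteration 8: *..**.***.**.***
count of *: 11

11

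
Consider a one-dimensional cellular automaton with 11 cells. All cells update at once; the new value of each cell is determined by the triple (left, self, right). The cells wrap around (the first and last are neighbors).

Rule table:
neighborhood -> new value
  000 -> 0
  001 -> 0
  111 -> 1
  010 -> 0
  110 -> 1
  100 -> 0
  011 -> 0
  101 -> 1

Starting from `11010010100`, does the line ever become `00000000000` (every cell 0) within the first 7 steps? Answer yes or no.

yes

01100001000
00100000000
00000000000
all cells are 0 at step 3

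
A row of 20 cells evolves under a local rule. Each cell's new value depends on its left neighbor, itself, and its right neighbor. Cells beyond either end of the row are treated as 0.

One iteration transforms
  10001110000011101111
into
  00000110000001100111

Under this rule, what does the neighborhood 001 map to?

0

At position 3 the neighborhood is 001; the next row has 0 there.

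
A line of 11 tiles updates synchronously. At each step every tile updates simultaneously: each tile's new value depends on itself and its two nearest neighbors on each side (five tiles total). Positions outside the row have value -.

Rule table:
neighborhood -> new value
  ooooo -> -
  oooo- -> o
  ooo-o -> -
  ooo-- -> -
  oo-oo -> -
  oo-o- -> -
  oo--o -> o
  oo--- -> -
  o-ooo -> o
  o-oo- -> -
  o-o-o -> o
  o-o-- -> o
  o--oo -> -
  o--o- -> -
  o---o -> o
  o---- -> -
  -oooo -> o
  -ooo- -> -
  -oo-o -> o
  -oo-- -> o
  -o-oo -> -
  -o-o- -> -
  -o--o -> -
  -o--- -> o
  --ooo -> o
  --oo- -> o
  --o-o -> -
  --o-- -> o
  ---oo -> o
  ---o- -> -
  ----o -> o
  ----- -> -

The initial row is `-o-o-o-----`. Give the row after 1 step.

---o-oo----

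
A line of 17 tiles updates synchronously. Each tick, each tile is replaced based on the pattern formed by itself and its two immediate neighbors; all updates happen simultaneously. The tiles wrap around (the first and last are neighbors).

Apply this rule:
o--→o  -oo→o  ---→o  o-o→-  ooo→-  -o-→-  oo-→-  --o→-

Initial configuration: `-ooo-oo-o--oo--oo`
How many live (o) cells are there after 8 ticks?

8

-o---o---o-o-o-o-
--oo--oo--------o
o-o-o-o-ooooooo--
--------o------o-
ooooooo--ooooo--o
-------o-o----o-o
oooooo----ooo----
o-----ooo-o--ooo-
count of o: 8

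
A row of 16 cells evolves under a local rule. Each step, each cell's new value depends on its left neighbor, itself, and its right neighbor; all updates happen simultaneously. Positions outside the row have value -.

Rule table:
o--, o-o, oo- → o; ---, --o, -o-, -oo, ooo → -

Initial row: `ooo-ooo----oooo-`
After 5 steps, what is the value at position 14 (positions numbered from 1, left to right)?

-

step 1: --oo--oo------oo
step 2: ---oo--oo------o
step 3: ----oo--oo------
step 4: -----oo--oo-----
step 5: ------oo--oo----
position 14 holds -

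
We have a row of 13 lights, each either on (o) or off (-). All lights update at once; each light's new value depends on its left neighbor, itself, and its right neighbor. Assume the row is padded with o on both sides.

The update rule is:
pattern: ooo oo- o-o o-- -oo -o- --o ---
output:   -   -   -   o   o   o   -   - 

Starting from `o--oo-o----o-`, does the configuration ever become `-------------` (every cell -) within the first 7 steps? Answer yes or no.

step 1: -o-o--oo---o-
step 2: -o-oo-o-o--o-
step 3: -o-o--o-oo-o-
step 4: -o-oo-o-o--o-  (repeats step 2; period 2)
step 7: -o-o--o-oo-o-
step 7 is -o-o--o-oo-o-, still not uniform -

no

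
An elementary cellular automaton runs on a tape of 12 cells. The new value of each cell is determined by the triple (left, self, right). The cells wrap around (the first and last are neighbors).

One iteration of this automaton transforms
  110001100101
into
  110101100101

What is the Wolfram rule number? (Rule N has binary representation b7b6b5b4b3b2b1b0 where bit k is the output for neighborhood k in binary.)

205

position 0: 111 → 1  (bit 7 = 1)
position 1: 110 → 1  (bit 6 = 1)
position 10: 101 → 0  (bit 5 = 0)
position 2: 100 → 0  (bit 4 = 0)
position 5: 011 → 1  (bit 3 = 1)
position 9: 010 → 1  (bit 2 = 1)
position 4: 001 → 0  (bit 1 = 0)
position 3: 000 → 1  (bit 0 = 1)
bits b7..b0 = 11001101 = 205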